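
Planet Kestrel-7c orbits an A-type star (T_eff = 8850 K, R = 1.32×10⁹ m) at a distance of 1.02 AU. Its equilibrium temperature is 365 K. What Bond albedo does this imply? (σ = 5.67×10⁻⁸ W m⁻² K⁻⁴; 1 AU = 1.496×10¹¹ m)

d = 1.02 AU = 1.53×10¹¹ m.
L = 4πR_⋆²σT_⋆⁴ = 4π(1.32×10⁹)² × 5.67×10⁻⁸ × (8850)⁴ = 7.62×10²⁷ W.
S = L/(4πd²) = 2.60×10⁴ W m⁻².
From T_eq⁴ = S(1−A)/(4σ): 1−A = 4σT_eq⁴/S.
1−A = 4 × 5.67×10⁻⁸ × (365)⁴ / 2.60×10⁴ = 0.155.

A ≈ 0.85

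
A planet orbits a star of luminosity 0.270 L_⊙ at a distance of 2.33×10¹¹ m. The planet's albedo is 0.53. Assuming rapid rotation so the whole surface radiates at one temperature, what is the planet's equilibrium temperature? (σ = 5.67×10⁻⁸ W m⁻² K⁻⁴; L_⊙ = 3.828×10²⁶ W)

T_eq ≈ 133 K

L = 0.270 × 3.828×10²⁶ = 1.03×10²⁶ W.
Flux: S = L/(4πd²) = 1.03×10²⁶/(4π×(2.33×10¹¹)²) = 152 W m⁻².
Energy balance: absorbed = emitted ⇒ πR²·S(1−A) = 4πR²·σT_eq⁴, so T_eq⁴ = S(1−A)/(4σ).
T_eq = [152 × 0.47 / (4 × 5.67×10⁻⁸)]^(1/4) = (3.14×10⁸)^(1/4) = 133 K.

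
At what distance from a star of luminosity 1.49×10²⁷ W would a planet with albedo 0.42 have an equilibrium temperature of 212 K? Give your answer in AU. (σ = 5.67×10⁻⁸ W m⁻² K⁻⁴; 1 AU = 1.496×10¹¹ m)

From T_eq⁴ = L(1−A)/(16πσd²): d = √[L(1−A)/(16πσT_eq⁴)].
d = √[1.49×10²⁷ × 0.58 / (16π × 5.67×10⁻⁸ × (212)⁴)] = 3.87×10¹¹ m = 2.59 AU.

d ≈ 2.59 AU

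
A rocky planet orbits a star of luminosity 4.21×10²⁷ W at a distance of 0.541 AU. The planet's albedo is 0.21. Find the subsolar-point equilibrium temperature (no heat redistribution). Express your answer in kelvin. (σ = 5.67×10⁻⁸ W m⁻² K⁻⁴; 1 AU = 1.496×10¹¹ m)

T_ss ≈ 919 K

d = 0.541 AU = 8.09×10¹⁰ m.
Flux: S = L/(4πd²) = 4.21×10²⁷/(4π×(8.09×10¹⁰)²) = 5.11×10⁴ W m⁻².
At the subsolar point the surface absorbs S(1−A) and emits σT⁴ per unit area — no factor of 4, since only the local patch is in balance.
T = [5.11×10⁴ × 0.79 / 5.67×10⁻⁸]^(1/4) = (7.13×10¹¹)^(1/4) = 919 K.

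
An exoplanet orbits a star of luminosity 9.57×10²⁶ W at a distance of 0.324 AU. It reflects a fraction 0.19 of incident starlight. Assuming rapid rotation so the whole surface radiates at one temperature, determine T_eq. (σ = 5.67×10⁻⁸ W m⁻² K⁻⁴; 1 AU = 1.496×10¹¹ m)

T_eq ≈ 583 K

d = 0.324 AU = 4.85×10¹⁰ m.
Flux: S = L/(4πd²) = 9.57×10²⁶/(4π×(4.85×10¹⁰)²) = 3.24×10⁴ W m⁻².
Energy balance: absorbed = emitted ⇒ πR²·S(1−A) = 4πR²·σT_eq⁴, so T_eq⁴ = S(1−A)/(4σ).
T_eq = [3.24×10⁴ × 0.81 / (4 × 5.67×10⁻⁸)]^(1/4) = (1.16×10¹¹)^(1/4) = 583 K.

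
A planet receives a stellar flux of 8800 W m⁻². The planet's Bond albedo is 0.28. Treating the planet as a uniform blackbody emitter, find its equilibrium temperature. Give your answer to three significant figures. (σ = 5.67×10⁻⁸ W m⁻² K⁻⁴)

T_eq ≈ 409 K

Energy balance: absorbed = emitted ⇒ πR²·S(1−A) = 4πR²·σT_eq⁴, so T_eq⁴ = S(1−A)/(4σ).
T_eq = [8800 × 0.72 / (4 × 5.67×10⁻⁸)]^(1/4) = (2.79×10¹⁰)^(1/4) = 409 K.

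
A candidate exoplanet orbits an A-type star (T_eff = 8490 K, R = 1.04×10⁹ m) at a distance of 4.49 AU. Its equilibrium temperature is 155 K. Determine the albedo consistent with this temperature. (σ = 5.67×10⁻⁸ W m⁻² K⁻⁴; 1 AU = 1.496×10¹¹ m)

A ≈ 0.81

d = 4.49 AU = 6.72×10¹¹ m.
L = 4πR_⋆²σT_⋆⁴ = 4π(1.04×10⁹)² × 5.67×10⁻⁸ × (8490)⁴ = 4.00×10²⁷ W.
S = L/(4πd²) = 706 W m⁻².
From T_eq⁴ = S(1−A)/(4σ): 1−A = 4σT_eq⁴/S.
1−A = 4 × 5.67×10⁻⁸ × (155)⁴ / 706 = 0.185.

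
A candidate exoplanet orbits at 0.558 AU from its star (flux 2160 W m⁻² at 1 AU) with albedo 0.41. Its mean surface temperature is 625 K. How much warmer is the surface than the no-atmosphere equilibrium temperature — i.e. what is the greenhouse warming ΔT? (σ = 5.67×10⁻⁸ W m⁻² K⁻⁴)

S = 2160/0.558² = 6937 W m⁻².
T_eq = [S(1−A)/(4σ)]^(1/4) = [6937×0.59/(4×5.67×10⁻⁸)]^(1/4) = 366.5 K.
ΔT = T_surf − T_eq = 625 − 366.5.

ΔT ≈ 258.5 K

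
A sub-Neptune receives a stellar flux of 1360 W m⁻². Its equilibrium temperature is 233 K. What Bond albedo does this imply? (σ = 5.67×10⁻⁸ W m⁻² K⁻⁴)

A ≈ 0.51

From T_eq⁴ = S(1−A)/(4σ): 1−A = 4σT_eq⁴/S.
1−A = 4 × 5.67×10⁻⁸ × (233)⁴ / 1360 = 0.492.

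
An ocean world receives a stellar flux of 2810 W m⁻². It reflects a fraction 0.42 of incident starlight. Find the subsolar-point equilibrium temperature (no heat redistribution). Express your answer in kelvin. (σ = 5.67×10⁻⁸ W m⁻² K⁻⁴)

T_ss ≈ 412 K

At the subsolar point the surface absorbs S(1−A) and emits σT⁴ per unit area — no factor of 4, since only the local patch is in balance.
T = [2810 × 0.58 / 5.67×10⁻⁸]^(1/4) = (2.87×10¹⁰)^(1/4) = 412 K.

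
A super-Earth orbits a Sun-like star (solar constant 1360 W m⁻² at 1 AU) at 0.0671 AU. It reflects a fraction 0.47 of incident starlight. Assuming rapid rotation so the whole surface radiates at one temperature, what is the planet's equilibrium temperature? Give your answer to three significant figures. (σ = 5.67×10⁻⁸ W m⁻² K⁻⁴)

Flux at 0.0671 AU: S = 1360/0.0671² = 3.02×10⁵ W m⁻².
Energy balance: absorbed = emitted ⇒ πR²·S(1−A) = 4πR²·σT_eq⁴, so T_eq⁴ = S(1−A)/(4σ).
T_eq = [3.02×10⁵ × 0.53 / (4 × 5.67×10⁻⁸)]^(1/4) = (7.06×10¹¹)^(1/4) = 917 K.

T_eq ≈ 917 K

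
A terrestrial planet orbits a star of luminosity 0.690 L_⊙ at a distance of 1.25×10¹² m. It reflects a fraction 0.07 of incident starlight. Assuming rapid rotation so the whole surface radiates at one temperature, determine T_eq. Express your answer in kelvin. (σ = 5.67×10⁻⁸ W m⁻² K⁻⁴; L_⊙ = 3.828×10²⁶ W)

T_eq ≈ 86.2 K

L = 0.690 × 3.828×10²⁶ = 2.64×10²⁶ W.
Flux: S = L/(4πd²) = 2.64×10²⁶/(4π×(1.25×10¹²)²) = 13.5 W m⁻².
Energy balance: absorbed = emitted ⇒ πR²·S(1−A) = 4πR²·σT_eq⁴, so T_eq⁴ = S(1−A)/(4σ).
T_eq = [13.5 × 0.93 / (4 × 5.67×10⁻⁸)]^(1/4) = (5.52×10⁷)^(1/4) = 86.2 K.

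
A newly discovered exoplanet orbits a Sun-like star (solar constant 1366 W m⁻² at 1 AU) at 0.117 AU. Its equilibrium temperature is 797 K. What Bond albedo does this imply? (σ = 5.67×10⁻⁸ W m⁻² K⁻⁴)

Flux at 0.117 AU: S = 1366/0.117² = 9.98×10⁴ W m⁻².
From T_eq⁴ = S(1−A)/(4σ): 1−A = 4σT_eq⁴/S.
1−A = 4 × 5.67×10⁻⁸ × (797)⁴ / 9.98×10⁴ = 0.917.

A ≈ 0.08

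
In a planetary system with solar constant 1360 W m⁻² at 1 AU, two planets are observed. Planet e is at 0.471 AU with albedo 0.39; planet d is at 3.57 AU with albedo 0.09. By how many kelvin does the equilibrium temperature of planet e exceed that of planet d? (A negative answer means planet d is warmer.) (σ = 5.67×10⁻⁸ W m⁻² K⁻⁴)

ΔT ≈ 214.5 K

T_eq = [S₀(1−A)/(4σd²)]^(1/4), so T ∝ (1−A)^(1/4) / √d.
T₁ = [1360×0.61/(4×5.67×10⁻⁸×0.471²)]^(1/4) = 358.34 K.
T₂ = [1360×0.91/(4×5.67×10⁻⁸×3.57²)]^(1/4) = 143.85 K.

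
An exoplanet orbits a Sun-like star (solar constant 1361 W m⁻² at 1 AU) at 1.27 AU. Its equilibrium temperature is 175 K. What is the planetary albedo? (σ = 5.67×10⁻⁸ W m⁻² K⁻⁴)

Flux at 1.27 AU: S = 1361/1.27² = 844 W m⁻².
From T_eq⁴ = S(1−A)/(4σ): 1−A = 4σT_eq⁴/S.
1−A = 4 × 5.67×10⁻⁸ × (175)⁴ / 844 = 0.252.

A ≈ 0.75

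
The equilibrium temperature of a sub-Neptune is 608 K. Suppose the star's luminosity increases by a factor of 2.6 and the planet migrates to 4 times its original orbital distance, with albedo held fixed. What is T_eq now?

T_eq ∝ L^(1/4) · d^(−1/2).
T′ = 608 × 2.6^(1/4) / 4^(1/2) = 386 K.

T_eq ≈ 386 K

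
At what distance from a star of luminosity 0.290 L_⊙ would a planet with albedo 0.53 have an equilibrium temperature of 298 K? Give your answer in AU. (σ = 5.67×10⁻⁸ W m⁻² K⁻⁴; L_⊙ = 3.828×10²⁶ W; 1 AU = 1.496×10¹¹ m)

d ≈ 0.322 AU

L = 0.290 × 3.828×10²⁶ = 1.11×10²⁶ W.
From T_eq⁴ = L(1−A)/(16πσd²): d = √[L(1−A)/(16πσT_eq⁴)].
d = √[1.11×10²⁶ × 0.47 / (16π × 5.67×10⁻⁸ × (298)⁴)] = 4.82×10¹⁰ m = 0.322 AU.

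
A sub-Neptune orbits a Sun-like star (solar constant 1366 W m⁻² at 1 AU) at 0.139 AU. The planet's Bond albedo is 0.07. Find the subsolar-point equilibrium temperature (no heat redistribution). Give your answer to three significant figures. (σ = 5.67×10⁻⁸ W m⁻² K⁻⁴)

Flux at 0.139 AU: S = 1366/0.139² = 7.07×10⁴ W m⁻².
At the subsolar point the surface absorbs S(1−A) and emits σT⁴ per unit area — no factor of 4, since only the local patch is in balance.
T = [7.07×10⁴ × 0.93 / 5.67×10⁻⁸]^(1/4) = (1.16×10¹²)^(1/4) = 1040 K.

T_ss ≈ 1040 K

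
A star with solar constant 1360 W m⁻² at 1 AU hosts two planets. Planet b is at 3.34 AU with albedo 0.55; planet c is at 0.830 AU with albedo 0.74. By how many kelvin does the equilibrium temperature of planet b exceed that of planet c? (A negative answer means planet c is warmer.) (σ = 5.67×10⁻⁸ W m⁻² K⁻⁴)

T_eq = [S₀(1−A)/(4σd²)]^(1/4), so T ∝ (1−A)^(1/4) / √d.
T₁ = [1360×0.45/(4×5.67×10⁻⁸×3.34²)]^(1/4) = 124.71 K.
T₂ = [1360×0.26/(4×5.67×10⁻⁸×0.830²)]^(1/4) = 218.11 K.

ΔT ≈ -93.4 K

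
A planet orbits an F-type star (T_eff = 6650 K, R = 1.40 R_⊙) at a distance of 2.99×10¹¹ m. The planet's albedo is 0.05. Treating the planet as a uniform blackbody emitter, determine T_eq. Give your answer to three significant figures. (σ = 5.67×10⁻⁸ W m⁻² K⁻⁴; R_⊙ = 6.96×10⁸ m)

T_eq ≈ 265 K

R_⋆ = 1.40 × 6.96×10⁸ = 9.74×10⁸ m.
L = 4πR_⋆²σT_⋆⁴ = 4π(9.74×10⁸)² × 5.67×10⁻⁸ × (6650)⁴ = 1.32×10²⁷ W.
S = L/(4πd²) = 1180 W m⁻².
Energy balance: absorbed = emitted ⇒ πR²·S(1−A) = 4πR²·σT_eq⁴, so T_eq⁴ = S(1−A)/(4σ).
T_eq = [1180 × 0.95 / (4 × 5.67×10⁻⁸)]^(1/4) = (4.93×10⁹)^(1/4) = 265 K.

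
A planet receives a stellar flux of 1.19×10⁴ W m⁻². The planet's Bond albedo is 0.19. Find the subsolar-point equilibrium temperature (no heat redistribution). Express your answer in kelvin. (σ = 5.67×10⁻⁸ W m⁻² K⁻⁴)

T_ss ≈ 642 K

At the subsolar point the surface absorbs S(1−A) and emits σT⁴ per unit area — no factor of 4, since only the local patch is in balance.
T = [1.19×10⁴ × 0.81 / 5.67×10⁻⁸]^(1/4) = (1.70×10¹¹)^(1/4) = 642 K.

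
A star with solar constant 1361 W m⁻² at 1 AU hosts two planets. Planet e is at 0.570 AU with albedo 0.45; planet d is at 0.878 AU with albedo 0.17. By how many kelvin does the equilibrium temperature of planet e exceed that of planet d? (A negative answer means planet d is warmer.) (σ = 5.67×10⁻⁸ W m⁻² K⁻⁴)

ΔT ≈ 34.0 K

T_eq = [S₀(1−A)/(4σd²)]^(1/4), so T ∝ (1−A)^(1/4) / √d.
T₁ = [1361×0.55/(4×5.67×10⁻⁸×0.570²)]^(1/4) = 317.47 K.
T₂ = [1361×0.83/(4×5.67×10⁻⁸×0.878²)]^(1/4) = 283.51 K.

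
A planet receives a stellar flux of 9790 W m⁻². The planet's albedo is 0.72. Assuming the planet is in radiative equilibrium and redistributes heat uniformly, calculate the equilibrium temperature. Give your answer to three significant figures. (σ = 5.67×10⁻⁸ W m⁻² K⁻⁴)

T_eq ≈ 332 K

Energy balance: absorbed = emitted ⇒ πR²·S(1−A) = 4πR²·σT_eq⁴, so T_eq⁴ = S(1−A)/(4σ).
T_eq = [9790 × 0.28 / (4 × 5.67×10⁻⁸)]^(1/4) = (1.21×10¹⁰)^(1/4) = 332 K.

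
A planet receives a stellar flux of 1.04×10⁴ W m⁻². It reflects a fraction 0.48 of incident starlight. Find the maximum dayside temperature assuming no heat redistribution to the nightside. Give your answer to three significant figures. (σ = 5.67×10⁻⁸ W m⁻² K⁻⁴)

T_ss ≈ 556 K

With no redistribution each surface element balances locally: S(1−A) = σT⁴.
T = [1.04×10⁴ × 0.52 / 5.67×10⁻⁸]^(1/4) = (9.54×10¹⁰)^(1/4) = 556 K.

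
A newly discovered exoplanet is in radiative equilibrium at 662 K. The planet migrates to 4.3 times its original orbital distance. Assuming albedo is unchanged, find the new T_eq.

T_eq ≈ 319 K

T_eq ∝ L^(1/4) · d^(−1/2).
T′ = 662 / 4.3^(1/2) = 319 K.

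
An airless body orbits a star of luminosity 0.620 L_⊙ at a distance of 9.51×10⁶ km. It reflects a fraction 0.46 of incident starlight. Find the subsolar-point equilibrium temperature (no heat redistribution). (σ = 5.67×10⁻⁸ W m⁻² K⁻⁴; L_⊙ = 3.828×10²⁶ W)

d = 9.51×10⁶ km = 9.51×10⁹ m.
L = 0.620 × 3.828×10²⁶ = 2.37×10²⁶ W.
Flux: S = L/(4πd²) = 2.37×10²⁶/(4π×(9.51×10⁹)²) = 2.09×10⁵ W m⁻².
At the subsolar point the surface absorbs S(1−A) and emits σT⁴ per unit area — no factor of 4, since only the local patch is in balance.
T = [2.09×10⁵ × 0.54 / 5.67×10⁻⁸]^(1/4) = (1.99×10¹²)^(1/4) = 1190 K.

T_ss ≈ 1190 K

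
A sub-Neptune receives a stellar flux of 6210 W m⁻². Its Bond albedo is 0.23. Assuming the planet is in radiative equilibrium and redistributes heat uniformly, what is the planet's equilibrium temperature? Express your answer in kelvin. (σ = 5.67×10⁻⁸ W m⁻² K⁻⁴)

T_eq ≈ 381 K

Energy balance: absorbed = emitted ⇒ πR²·S(1−A) = 4πR²·σT_eq⁴, so T_eq⁴ = S(1−A)/(4σ).
T_eq = [6210 × 0.77 / (4 × 5.67×10⁻⁸)]^(1/4) = (2.11×10¹⁰)^(1/4) = 381 K.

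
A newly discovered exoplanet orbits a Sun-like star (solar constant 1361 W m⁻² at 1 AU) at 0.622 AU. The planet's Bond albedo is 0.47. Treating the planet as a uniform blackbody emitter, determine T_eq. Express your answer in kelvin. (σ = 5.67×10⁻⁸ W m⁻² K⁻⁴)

T_eq ≈ 301 K

Flux at 0.622 AU: S = 1361/0.622² = 3520 W m⁻².
Energy balance: absorbed = emitted ⇒ πR²·S(1−A) = 4πR²·σT_eq⁴, so T_eq⁴ = S(1−A)/(4σ).
T_eq = [3520 × 0.53 / (4 × 5.67×10⁻⁸)]^(1/4) = (8.22×10⁹)^(1/4) = 301 K.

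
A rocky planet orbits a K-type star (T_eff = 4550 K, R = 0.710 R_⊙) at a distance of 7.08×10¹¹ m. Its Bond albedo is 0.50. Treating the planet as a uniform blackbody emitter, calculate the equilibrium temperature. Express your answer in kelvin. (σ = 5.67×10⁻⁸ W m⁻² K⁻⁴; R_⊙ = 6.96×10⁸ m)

T_eq ≈ 71.5 K

R_⋆ = 0.710 × 6.96×10⁸ = 4.94×10⁸ m.
L = 4πR_⋆²σT_⋆⁴ = 4π(4.94×10⁸)² × 5.67×10⁻⁸ × (4550)⁴ = 7.46×10²⁵ W.
S = L/(4πd²) = 11.8 W m⁻².
Energy balance: absorbed = emitted ⇒ πR²·S(1−A) = 4πR²·σT_eq⁴, so T_eq⁴ = S(1−A)/(4σ).
T_eq = [11.8 × 0.50 / (4 × 5.67×10⁻⁸)]^(1/4) = (2.61×10⁷)^(1/4) = 71.5 K.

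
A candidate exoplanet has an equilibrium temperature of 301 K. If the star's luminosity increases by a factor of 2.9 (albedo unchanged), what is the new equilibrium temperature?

T_eq ≈ 393 K

T_eq ∝ L^(1/4) · d^(−1/2).
T′ = 301 × 2.9^(1/4) = 393 K.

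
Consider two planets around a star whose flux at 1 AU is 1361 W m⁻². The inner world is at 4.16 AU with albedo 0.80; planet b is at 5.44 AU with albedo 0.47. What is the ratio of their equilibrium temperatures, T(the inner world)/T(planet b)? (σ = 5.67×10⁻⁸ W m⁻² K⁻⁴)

T_eq = [S₀(1−A)/(4σd²)]^(1/4), so T ∝ (1−A)^(1/4) / √d.
T₁ = [1361×0.20/(4×5.67×10⁻⁸×4.16²)]^(1/4) = 91.26 K.
T₂ = [1361×0.53/(4×5.67×10⁻⁸×5.44²)]^(1/4) = 101.82 K.

T₁/T₂ ≈ 0.896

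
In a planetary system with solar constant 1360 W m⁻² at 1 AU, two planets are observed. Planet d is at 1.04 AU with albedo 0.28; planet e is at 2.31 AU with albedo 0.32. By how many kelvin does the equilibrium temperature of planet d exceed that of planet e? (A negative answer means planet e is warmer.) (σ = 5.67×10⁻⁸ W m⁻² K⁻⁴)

T_eq = [S₀(1−A)/(4σd²)]^(1/4), so T ∝ (1−A)^(1/4) / √d.
T₁ = [1360×0.72/(4×5.67×10⁻⁸×1.04²)]^(1/4) = 251.36 K.
T₂ = [1360×0.68/(4×5.67×10⁻⁸×2.31²)]^(1/4) = 166.26 K.

ΔT ≈ 85.1 K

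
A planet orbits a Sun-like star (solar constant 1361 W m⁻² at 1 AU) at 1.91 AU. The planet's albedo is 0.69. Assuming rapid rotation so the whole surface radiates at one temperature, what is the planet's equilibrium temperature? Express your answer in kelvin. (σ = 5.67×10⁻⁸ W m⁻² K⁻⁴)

T_eq ≈ 150 K

Flux at 1.91 AU: S = 1361/1.91² = 373 W m⁻².
Energy balance: absorbed = emitted ⇒ πR²·S(1−A) = 4πR²·σT_eq⁴, so T_eq⁴ = S(1−A)/(4σ).
T_eq = [373 × 0.31 / (4 × 5.67×10⁻⁸)]^(1/4) = (5.10×10⁸)^(1/4) = 150 K.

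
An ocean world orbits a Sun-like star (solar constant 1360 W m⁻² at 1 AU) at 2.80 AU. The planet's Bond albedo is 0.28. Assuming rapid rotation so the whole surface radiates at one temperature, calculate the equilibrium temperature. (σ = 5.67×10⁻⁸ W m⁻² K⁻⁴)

Flux at 2.80 AU: S = 1360/2.80² = 173 W m⁻².
Energy balance: absorbed = emitted ⇒ πR²·S(1−A) = 4πR²·σT_eq⁴, so T_eq⁴ = S(1−A)/(4σ).
T_eq = [173 × 0.72 / (4 × 5.67×10⁻⁸)]^(1/4) = (5.51×10⁸)^(1/4) = 153 K.

T_eq ≈ 153 K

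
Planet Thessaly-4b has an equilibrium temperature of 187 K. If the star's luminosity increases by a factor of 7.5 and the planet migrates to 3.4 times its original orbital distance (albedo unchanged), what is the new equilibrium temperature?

T_eq ∝ L^(1/4) · d^(−1/2).
T′ = 187 × 7.5^(1/4) / 3.4^(1/2) = 168 K.

T_eq ≈ 168 K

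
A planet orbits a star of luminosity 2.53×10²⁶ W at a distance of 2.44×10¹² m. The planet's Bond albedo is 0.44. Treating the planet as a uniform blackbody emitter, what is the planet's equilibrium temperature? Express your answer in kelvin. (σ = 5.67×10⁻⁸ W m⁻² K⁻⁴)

T_eq ≈ 53.8 K

Flux: S = L/(4πd²) = 2.53×10²⁶/(4π×(2.44×10¹²)²) = 3.38 W m⁻².
Energy balance: absorbed = emitted ⇒ πR²·S(1−A) = 4πR²·σT_eq⁴, so T_eq⁴ = S(1−A)/(4σ).
T_eq = [3.38 × 0.56 / (4 × 5.67×10⁻⁸)]^(1/4) = (8.35×10⁶)^(1/4) = 53.8 K.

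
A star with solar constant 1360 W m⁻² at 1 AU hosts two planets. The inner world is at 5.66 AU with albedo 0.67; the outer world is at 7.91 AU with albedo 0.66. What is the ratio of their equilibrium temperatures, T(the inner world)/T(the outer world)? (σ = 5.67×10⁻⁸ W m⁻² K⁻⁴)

T_eq = [S₀(1−A)/(4σd²)]^(1/4), so T ∝ (1−A)^(1/4) / √d.
T₁ = [1360×0.33/(4×5.67×10⁻⁸×5.66²)]^(1/4) = 88.65 K.
T₂ = [1360×0.34/(4×5.67×10⁻⁸×7.91²)]^(1/4) = 75.55 K.

T₁/T₂ ≈ 1.173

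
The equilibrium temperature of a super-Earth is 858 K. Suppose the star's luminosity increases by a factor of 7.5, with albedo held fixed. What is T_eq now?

T_eq ∝ L^(1/4) · d^(−1/2).
T′ = 858 × 7.5^(1/4) = 1420 K.

T_eq ≈ 1420 K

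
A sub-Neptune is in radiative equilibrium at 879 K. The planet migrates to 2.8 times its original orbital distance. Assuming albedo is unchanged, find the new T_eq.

T_eq ∝ L^(1/4) · d^(−1/2).
T′ = 879 / 2.8^(1/2) = 525 K.

T_eq ≈ 525 K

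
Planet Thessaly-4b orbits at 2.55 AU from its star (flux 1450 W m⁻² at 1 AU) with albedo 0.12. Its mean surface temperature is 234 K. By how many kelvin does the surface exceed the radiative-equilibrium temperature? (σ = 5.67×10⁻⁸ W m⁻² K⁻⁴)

S = 1450/2.55² = 223.0 W m⁻².
T_eq = [S(1−A)/(4σ)]^(1/4) = [223.0×0.88/(4×5.67×10⁻⁸)]^(1/4) = 171.5 K.
ΔT = T_surf − T_eq = 234 − 171.5.

ΔT ≈ 62.5 K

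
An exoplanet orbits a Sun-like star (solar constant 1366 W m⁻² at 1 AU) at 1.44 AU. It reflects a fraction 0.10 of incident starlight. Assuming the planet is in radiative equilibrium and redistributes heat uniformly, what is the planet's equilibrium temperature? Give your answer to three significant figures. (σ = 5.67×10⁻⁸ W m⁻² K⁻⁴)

T_eq ≈ 226 K

Flux at 1.44 AU: S = 1366/1.44² = 659 W m⁻².
Energy balance: absorbed = emitted ⇒ πR²·S(1−A) = 4πR²·σT_eq⁴, so T_eq⁴ = S(1−A)/(4σ).
T_eq = [659 × 0.90 / (4 × 5.67×10⁻⁸)]^(1/4) = (2.61×10⁹)^(1/4) = 226 K.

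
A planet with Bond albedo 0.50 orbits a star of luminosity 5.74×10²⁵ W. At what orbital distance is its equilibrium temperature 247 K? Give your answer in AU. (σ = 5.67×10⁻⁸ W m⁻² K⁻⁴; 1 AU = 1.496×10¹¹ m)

From T_eq⁴ = L(1−A)/(16πσd²): d = √[L(1−A)/(16πσT_eq⁴)].
d = √[5.74×10²⁵ × 0.50 / (16π × 5.67×10⁻⁸ × (247)⁴)] = 5.20×10¹⁰ m = 0.348 AU.

d ≈ 0.348 AU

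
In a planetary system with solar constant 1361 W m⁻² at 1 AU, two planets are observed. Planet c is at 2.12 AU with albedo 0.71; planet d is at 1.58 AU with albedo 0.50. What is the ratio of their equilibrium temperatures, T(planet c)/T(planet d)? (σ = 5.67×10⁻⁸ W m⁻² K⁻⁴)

T_eq = [S₀(1−A)/(4σd²)]^(1/4), so T ∝ (1−A)^(1/4) / √d.
T₁ = [1361×0.29/(4×5.67×10⁻⁸×2.12²)]^(1/4) = 140.28 K.
T₂ = [1361×0.50/(4×5.67×10⁻⁸×1.58²)]^(1/4) = 186.19 K.

T₁/T₂ ≈ 0.753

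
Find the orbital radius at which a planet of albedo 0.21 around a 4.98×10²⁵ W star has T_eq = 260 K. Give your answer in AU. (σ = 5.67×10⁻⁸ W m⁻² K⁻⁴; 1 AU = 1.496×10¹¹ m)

From T_eq⁴ = L(1−A)/(16πσd²): d = √[L(1−A)/(16πσT_eq⁴)].
d = √[4.98×10²⁵ × 0.79 / (16π × 5.67×10⁻⁸ × (260)⁴)] = 5.50×10¹⁰ m = 0.367 AU.

d ≈ 0.367 AU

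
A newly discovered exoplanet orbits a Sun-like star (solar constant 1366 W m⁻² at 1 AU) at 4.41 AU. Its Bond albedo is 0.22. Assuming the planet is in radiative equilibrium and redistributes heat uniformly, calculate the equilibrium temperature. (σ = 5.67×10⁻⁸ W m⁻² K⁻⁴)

Flux at 4.41 AU: S = 1366/4.41² = 70.2 W m⁻².
Energy balance: absorbed = emitted ⇒ πR²·S(1−A) = 4πR²·σT_eq⁴, so T_eq⁴ = S(1−A)/(4σ).
T_eq = [70.2 × 0.78 / (4 × 5.67×10⁻⁸)]^(1/4) = (2.42×10⁸)^(1/4) = 125 K.

T_eq ≈ 125 K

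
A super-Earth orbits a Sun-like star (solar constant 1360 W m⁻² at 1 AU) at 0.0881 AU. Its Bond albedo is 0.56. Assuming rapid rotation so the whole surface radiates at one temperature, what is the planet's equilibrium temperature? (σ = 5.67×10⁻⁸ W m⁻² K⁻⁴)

T_eq ≈ 764 K

Flux at 0.0881 AU: S = 1360/0.0881² = 1.75×10⁵ W m⁻².
Energy balance: absorbed = emitted ⇒ πR²·S(1−A) = 4πR²·σT_eq⁴, so T_eq⁴ = S(1−A)/(4σ).
T_eq = [1.75×10⁵ × 0.44 / (4 × 5.67×10⁻⁸)]^(1/4) = (3.40×10¹¹)^(1/4) = 764 K.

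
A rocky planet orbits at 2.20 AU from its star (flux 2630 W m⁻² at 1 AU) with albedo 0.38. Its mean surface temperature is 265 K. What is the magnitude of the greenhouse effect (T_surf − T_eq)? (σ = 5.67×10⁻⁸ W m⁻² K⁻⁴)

ΔT ≈ 68.7 K

S = 2630/2.20² = 543.4 W m⁻².
T_eq = [S(1−A)/(4σ)]^(1/4) = [543.4×0.62/(4×5.67×10⁻⁸)]^(1/4) = 196.3 K.
ΔT = T_surf − T_eq = 265 − 196.3.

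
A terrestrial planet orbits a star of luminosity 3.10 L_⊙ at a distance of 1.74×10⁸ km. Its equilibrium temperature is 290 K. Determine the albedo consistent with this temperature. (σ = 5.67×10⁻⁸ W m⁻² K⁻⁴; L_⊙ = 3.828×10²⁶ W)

d = 1.74×10⁸ km = 1.74×10¹¹ m.
L = 3.10 × 3.828×10²⁶ = 1.19×10²⁷ W.
Flux: S = L/(4πd²) = 1.19×10²⁷/(4π×(1.74×10¹¹)²) = 3120 W m⁻².
From T_eq⁴ = S(1−A)/(4σ): 1−A = 4σT_eq⁴/S.
1−A = 4 × 5.67×10⁻⁸ × (290)⁴ / 3120 = 0.514.

A ≈ 0.49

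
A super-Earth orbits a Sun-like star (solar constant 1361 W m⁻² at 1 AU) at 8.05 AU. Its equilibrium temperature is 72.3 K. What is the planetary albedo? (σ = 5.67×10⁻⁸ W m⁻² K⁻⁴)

Flux at 8.05 AU: S = 1361/8.05² = 21.0 W m⁻².
From T_eq⁴ = S(1−A)/(4σ): 1−A = 4σT_eq⁴/S.
1−A = 4 × 5.67×10⁻⁸ × (72.3)⁴ / 21.0 = 0.295.

A ≈ 0.70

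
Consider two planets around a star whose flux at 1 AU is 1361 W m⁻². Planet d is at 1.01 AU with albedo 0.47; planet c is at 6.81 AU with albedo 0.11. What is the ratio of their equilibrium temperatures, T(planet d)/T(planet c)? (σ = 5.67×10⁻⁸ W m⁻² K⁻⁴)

T_eq = [S₀(1−A)/(4σd²)]^(1/4), so T ∝ (1−A)^(1/4) / √d.
T₁ = [1361×0.53/(4×5.67×10⁻⁸×1.01²)]^(1/4) = 236.30 K.
T₂ = [1361×0.89/(4×5.67×10⁻⁸×6.81²)]^(1/4) = 103.59 K.

T₁/T₂ ≈ 2.281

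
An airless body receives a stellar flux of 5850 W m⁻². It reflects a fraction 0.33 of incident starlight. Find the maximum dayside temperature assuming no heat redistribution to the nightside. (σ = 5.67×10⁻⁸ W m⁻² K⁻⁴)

With no redistribution each surface element balances locally: S(1−A) = σT⁴.
T = [5850 × 0.67 / 5.67×10⁻⁸]^(1/4) = (6.91×10¹⁰)^(1/4) = 513 K.

T_ss ≈ 513 K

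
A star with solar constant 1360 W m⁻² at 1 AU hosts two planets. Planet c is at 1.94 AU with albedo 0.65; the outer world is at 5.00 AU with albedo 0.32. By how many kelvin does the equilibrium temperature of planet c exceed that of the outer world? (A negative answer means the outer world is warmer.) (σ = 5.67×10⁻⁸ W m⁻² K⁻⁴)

ΔT ≈ 40.7 K

T_eq = [S₀(1−A)/(4σd²)]^(1/4), so T ∝ (1−A)^(1/4) / √d.
T₁ = [1360×0.35/(4×5.67×10⁻⁸×1.94²)]^(1/4) = 153.67 K.
T₂ = [1360×0.68/(4×5.67×10⁻⁸×5.00²)]^(1/4) = 113.01 K.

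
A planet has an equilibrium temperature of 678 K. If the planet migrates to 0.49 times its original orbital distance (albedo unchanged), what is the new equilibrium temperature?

T_eq ∝ L^(1/4) · d^(−1/2).
T′ = 678 / 0.49^(1/2) = 969 K.

T_eq ≈ 969 K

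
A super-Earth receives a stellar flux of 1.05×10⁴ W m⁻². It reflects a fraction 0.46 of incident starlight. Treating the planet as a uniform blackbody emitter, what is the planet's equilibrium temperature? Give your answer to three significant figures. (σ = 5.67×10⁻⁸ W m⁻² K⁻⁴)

T_eq ≈ 398 K

Energy balance: absorbed = emitted ⇒ πR²·S(1−A) = 4πR²·σT_eq⁴, so T_eq⁴ = S(1−A)/(4σ).
T_eq = [1.05×10⁴ × 0.54 / (4 × 5.67×10⁻⁸)]^(1/4) = (2.50×10¹⁰)^(1/4) = 398 K.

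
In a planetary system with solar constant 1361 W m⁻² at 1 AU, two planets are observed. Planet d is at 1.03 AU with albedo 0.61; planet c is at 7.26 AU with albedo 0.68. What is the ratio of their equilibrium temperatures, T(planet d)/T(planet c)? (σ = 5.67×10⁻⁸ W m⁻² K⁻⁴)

T_eq = [S₀(1−A)/(4σd²)]^(1/4), so T ∝ (1−A)^(1/4) / √d.
T₁ = [1361×0.39/(4×5.67×10⁻⁸×1.03²)]^(1/4) = 216.72 K.
T₂ = [1361×0.32/(4×5.67×10⁻⁸×7.26²)]^(1/4) = 77.69 K.

T₁/T₂ ≈ 2.790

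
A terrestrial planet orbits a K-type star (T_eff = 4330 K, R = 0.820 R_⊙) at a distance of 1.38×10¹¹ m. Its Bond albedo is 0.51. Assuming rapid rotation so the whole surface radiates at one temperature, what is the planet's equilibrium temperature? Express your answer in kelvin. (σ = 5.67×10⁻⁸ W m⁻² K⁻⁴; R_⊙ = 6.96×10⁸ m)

T_eq ≈ 165 K

R_⋆ = 0.820 × 6.96×10⁸ = 5.71×10⁸ m.
L = 4πR_⋆²σT_⋆⁴ = 4π(5.71×10⁸)² × 5.67×10⁻⁸ × (4330)⁴ = 8.16×10²⁵ W.
S = L/(4πd²) = 341 W m⁻².
Energy balance: absorbed = emitted ⇒ πR²·S(1−A) = 4πR²·σT_eq⁴, so T_eq⁴ = S(1−A)/(4σ).
T_eq = [341 × 0.49 / (4 × 5.67×10⁻⁸)]^(1/4) = (7.37×10⁸)^(1/4) = 165 K.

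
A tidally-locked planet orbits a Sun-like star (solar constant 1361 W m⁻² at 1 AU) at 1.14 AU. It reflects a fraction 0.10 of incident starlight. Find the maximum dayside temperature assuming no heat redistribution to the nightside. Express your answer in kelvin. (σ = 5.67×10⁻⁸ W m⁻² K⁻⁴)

Flux at 1.14 AU: S = 1361/1.14² = 1050 W m⁻².
With no redistribution each surface element balances locally: S(1−A) = σT⁴.
T = [1050 × 0.90 / 5.67×10⁻⁸]^(1/4) = (1.66×10¹⁰)^(1/4) = 359 K.

T_ss ≈ 359 K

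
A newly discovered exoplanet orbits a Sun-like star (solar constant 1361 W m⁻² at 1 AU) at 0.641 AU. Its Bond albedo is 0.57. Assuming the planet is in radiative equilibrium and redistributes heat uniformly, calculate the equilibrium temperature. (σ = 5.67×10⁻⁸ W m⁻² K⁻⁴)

T_eq ≈ 282 K

Flux at 0.641 AU: S = 1361/0.641² = 3310 W m⁻².
Energy balance: absorbed = emitted ⇒ πR²·S(1−A) = 4πR²·σT_eq⁴, so T_eq⁴ = S(1−A)/(4σ).
T_eq = [3310 × 0.43 / (4 × 5.67×10⁻⁸)]^(1/4) = (6.28×10⁹)^(1/4) = 282 K.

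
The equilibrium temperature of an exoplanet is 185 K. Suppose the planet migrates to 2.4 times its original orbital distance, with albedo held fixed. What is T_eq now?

T_eq ∝ L^(1/4) · d^(−1/2).
T′ = 185 / 2.4^(1/2) = 119 K.

T_eq ≈ 119 K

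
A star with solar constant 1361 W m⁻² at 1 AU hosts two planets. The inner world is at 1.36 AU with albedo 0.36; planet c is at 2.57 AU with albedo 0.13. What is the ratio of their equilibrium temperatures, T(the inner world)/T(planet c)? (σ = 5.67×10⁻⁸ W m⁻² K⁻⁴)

T₁/T₂ ≈ 1.273

T_eq = [S₀(1−A)/(4σd²)]^(1/4), so T ∝ (1−A)^(1/4) / √d.
T₁ = [1361×0.64/(4×5.67×10⁻⁸×1.36²)]^(1/4) = 213.47 K.
T₂ = [1361×0.87/(4×5.67×10⁻⁸×2.57²)]^(1/4) = 167.67 K.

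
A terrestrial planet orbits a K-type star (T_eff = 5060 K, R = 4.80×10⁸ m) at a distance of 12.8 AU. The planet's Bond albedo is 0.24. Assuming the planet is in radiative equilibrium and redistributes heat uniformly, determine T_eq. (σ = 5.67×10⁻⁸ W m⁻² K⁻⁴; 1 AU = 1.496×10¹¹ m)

T_eq ≈ 52.9 K

d = 12.8 AU = 1.91×10¹² m.
L = 4πR_⋆²σT_⋆⁴ = 4π(4.80×10⁸)² × 5.67×10⁻⁸ × (5060)⁴ = 1.08×10²⁶ W.
S = L/(4πd²) = 2.34 W m⁻².
Energy balance: absorbed = emitted ⇒ πR²·S(1−A) = 4πR²·σT_eq⁴, so T_eq⁴ = S(1−A)/(4σ).
T_eq = [2.34 × 0.76 / (4 × 5.67×10⁻⁸)]^(1/4) = (7.83×10⁶)^(1/4) = 52.9 K.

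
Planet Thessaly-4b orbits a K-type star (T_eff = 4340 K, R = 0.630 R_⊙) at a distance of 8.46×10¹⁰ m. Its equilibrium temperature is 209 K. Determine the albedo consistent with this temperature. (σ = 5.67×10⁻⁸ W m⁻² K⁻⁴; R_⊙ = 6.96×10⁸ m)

A ≈ 0.20

R_⋆ = 0.630 × 6.96×10⁸ = 4.38×10⁸ m.
L = 4πR_⋆²σT_⋆⁴ = 4π(4.38×10⁸)² × 5.67×10⁻⁸ × (4340)⁴ = 4.86×10²⁵ W.
S = L/(4πd²) = 540 W m⁻².
From T_eq⁴ = S(1−A)/(4σ): 1−A = 4σT_eq⁴/S.
1−A = 4 × 5.67×10⁻⁸ × (209)⁴ / 540 = 0.801.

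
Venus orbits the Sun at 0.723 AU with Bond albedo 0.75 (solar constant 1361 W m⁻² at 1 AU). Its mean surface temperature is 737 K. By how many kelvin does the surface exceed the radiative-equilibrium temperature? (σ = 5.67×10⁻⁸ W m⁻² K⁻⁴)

ΔT ≈ 505.5 K

S = 1361/0.723² = 2604 W m⁻².
T_eq = [S(1−A)/(4σ)]^(1/4) = [2604×0.25/(4×5.67×10⁻⁸)]^(1/4) = 231.5 K.
ΔT = T_surf − T_eq = 737 − 231.5.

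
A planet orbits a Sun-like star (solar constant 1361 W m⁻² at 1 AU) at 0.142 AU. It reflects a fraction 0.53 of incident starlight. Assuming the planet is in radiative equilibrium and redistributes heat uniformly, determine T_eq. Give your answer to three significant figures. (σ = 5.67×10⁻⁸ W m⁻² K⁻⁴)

T_eq ≈ 612 K

Flux at 0.142 AU: S = 1361/0.142² = 6.75×10⁴ W m⁻².
Energy balance: absorbed = emitted ⇒ πR²·S(1−A) = 4πR²·σT_eq⁴, so T_eq⁴ = S(1−A)/(4σ).
T_eq = [6.75×10⁴ × 0.47 / (4 × 5.67×10⁻⁸)]^(1/4) = (1.40×10¹¹)^(1/4) = 612 K.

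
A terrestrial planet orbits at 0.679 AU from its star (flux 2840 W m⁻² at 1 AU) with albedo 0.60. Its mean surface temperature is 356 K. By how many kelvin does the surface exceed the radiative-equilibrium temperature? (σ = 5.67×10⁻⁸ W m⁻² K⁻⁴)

ΔT ≈ 33.2 K

S = 2840/0.679² = 6160 W m⁻².
T_eq = [S(1−A)/(4σ)]^(1/4) = [6160×0.40/(4×5.67×10⁻⁸)]^(1/4) = 322.8 K.
ΔT = T_surf − T_eq = 356 − 322.8.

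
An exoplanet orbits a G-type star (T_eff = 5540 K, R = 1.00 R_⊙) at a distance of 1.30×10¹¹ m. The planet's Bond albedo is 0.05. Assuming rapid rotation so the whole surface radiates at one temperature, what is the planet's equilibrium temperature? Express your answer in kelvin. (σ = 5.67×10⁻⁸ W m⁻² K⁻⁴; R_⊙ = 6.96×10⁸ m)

R_⋆ = 1.00 × 6.96×10⁸ = 6.96×10⁸ m.
L = 4πR_⋆²σT_⋆⁴ = 4π(6.96×10⁸)² × 5.67×10⁻⁸ × (5540)⁴ = 3.25×10²⁶ W.
S = L/(4πd²) = 1530 W m⁻².
Energy balance: absorbed = emitted ⇒ πR²·S(1−A) = 4πR²·σT_eq⁴, so T_eq⁴ = S(1−A)/(4σ).
T_eq = [1530 × 0.95 / (4 × 5.67×10⁻⁸)]^(1/4) = (6.41×10⁹)^(1/4) = 283 K.

T_eq ≈ 283 K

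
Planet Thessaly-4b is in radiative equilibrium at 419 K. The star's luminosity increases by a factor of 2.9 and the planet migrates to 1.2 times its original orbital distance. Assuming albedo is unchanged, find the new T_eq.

T_eq ∝ L^(1/4) · d^(−1/2).
T′ = 419 × 2.9^(1/4) / 1.2^(1/2) = 499 K.

T_eq ≈ 499 K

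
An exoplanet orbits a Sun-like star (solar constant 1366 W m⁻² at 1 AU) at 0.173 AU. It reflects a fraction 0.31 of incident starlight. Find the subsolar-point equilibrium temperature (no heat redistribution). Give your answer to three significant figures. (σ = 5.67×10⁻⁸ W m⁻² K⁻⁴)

T_ss ≈ 863 K

Flux at 0.173 AU: S = 1366/0.173² = 4.56×10⁴ W m⁻².
At the subsolar point the surface absorbs S(1−A) and emits σT⁴ per unit area — no factor of 4, since only the local patch is in balance.
T = [4.56×10⁴ × 0.69 / 5.67×10⁻⁸]^(1/4) = (5.55×10¹¹)^(1/4) = 863 K.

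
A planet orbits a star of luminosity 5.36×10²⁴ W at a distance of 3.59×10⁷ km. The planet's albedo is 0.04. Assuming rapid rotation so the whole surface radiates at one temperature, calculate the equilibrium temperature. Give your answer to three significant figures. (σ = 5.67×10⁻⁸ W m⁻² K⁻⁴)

T_eq ≈ 193 K

d = 3.59×10⁷ km = 3.59×10¹⁰ m.
Flux: S = L/(4πd²) = 5.36×10²⁴/(4π×(3.59×10¹⁰)²) = 331 W m⁻².
Energy balance: absorbed = emitted ⇒ πR²·S(1−A) = 4πR²·σT_eq⁴, so T_eq⁴ = S(1−A)/(4σ).
T_eq = [331 × 0.96 / (4 × 5.67×10⁻⁸)]^(1/4) = (1.40×10⁹)^(1/4) = 193 K.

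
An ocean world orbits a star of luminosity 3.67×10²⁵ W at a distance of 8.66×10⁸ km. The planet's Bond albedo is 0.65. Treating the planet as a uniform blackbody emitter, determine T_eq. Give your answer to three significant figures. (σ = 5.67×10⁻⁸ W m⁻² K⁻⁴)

T_eq ≈ 49.5 K

d = 8.66×10⁸ km = 8.66×10¹¹ m.
Flux: S = L/(4πd²) = 3.67×10²⁵/(4π×(8.66×10¹¹)²) = 3.89 W m⁻².
Energy balance: absorbed = emitted ⇒ πR²·S(1−A) = 4πR²·σT_eq⁴, so T_eq⁴ = S(1−A)/(4σ).
T_eq = [3.89 × 0.35 / (4 × 5.67×10⁻⁸)]^(1/4) = (6.01×10⁶)^(1/4) = 49.5 K.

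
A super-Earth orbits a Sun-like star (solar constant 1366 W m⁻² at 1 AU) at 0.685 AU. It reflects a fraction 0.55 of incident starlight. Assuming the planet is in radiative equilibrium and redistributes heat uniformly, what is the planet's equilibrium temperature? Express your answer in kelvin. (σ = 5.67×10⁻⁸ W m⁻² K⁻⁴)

Flux at 0.685 AU: S = 1366/0.685² = 2910 W m⁻².
Energy balance: absorbed = emitted ⇒ πR²·S(1−A) = 4πR²·σT_eq⁴, so T_eq⁴ = S(1−A)/(4σ).
T_eq = [2910 × 0.45 / (4 × 5.67×10⁻⁸)]^(1/4) = (5.78×10⁹)^(1/4) = 276 K.

T_eq ≈ 276 K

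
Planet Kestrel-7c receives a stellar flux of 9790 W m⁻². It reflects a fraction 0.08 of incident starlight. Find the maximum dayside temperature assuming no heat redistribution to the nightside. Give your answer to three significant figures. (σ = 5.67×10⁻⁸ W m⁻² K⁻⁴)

With no redistribution each surface element balances locally: S(1−A) = σT⁴.
T = [9790 × 0.92 / 5.67×10⁻⁸]^(1/4) = (1.59×10¹¹)^(1/4) = 631 K.

T_ss ≈ 631 K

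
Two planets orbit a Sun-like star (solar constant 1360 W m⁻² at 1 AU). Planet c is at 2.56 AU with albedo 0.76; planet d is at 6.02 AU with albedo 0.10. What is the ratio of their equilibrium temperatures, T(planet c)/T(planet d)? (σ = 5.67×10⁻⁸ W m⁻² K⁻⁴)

T_eq = [S₀(1−A)/(4σd²)]^(1/4), so T ∝ (1−A)^(1/4) / √d.
T₁ = [1360×0.24/(4×5.67×10⁻⁸×2.56²)]^(1/4) = 121.73 K.
T₂ = [1360×0.90/(4×5.67×10⁻⁸×6.02²)]^(1/4) = 110.47 K.

T₁/T₂ ≈ 1.102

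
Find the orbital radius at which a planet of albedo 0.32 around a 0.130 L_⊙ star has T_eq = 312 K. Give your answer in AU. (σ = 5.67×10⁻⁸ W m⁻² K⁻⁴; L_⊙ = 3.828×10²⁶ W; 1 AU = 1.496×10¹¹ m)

L = 0.130 × 3.828×10²⁶ = 4.98×10²⁵ W.
From T_eq⁴ = L(1−A)/(16πσd²): d = √[L(1−A)/(16πσT_eq⁴)].
d = √[4.98×10²⁵ × 0.68 / (16π × 5.67×10⁻⁸ × (312)⁴)] = 3.54×10¹⁰ m = 0.237 AU.

d ≈ 0.237 AU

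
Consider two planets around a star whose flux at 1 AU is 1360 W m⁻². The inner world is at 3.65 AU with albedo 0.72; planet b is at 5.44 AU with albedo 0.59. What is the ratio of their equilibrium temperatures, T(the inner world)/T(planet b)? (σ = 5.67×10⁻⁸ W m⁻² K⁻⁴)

T₁/T₂ ≈ 1.110

T_eq = [S₀(1−A)/(4σd²)]^(1/4), so T ∝ (1−A)^(1/4) / √d.
T₁ = [1360×0.28/(4×5.67×10⁻⁸×3.65²)]^(1/4) = 105.95 K.
T₂ = [1360×0.41/(4×5.67×10⁻⁸×5.44²)]^(1/4) = 95.47 K.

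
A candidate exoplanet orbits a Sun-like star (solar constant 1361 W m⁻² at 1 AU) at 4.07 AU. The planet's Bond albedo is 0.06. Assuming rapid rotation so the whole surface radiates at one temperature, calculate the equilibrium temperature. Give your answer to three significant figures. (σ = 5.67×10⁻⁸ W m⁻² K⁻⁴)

Flux at 4.07 AU: S = 1361/4.07² = 82.2 W m⁻².
Energy balance: absorbed = emitted ⇒ πR²·S(1−A) = 4πR²·σT_eq⁴, so T_eq⁴ = S(1−A)/(4σ).
T_eq = [82.2 × 0.94 / (4 × 5.67×10⁻⁸)]^(1/4) = (3.41×10⁸)^(1/4) = 136 K.

T_eq ≈ 136 K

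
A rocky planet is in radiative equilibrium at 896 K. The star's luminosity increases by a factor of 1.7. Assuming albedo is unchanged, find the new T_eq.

T_eq ≈ 1020 K

T_eq ∝ L^(1/4) · d^(−1/2).
T′ = 896 × 1.7^(1/4) = 1020 K.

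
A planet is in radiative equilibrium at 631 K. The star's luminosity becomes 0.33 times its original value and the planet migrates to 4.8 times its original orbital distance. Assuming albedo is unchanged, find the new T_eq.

T_eq ≈ 218 K

T_eq ∝ L^(1/4) · d^(−1/2).
T′ = 631 × 0.33^(1/4) / 4.8^(1/2) = 218 K.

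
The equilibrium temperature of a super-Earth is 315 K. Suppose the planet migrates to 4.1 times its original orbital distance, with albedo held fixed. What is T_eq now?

T_eq ∝ L^(1/4) · d^(−1/2).
T′ = 315 / 4.1^(1/2) = 156 K.

T_eq ≈ 156 K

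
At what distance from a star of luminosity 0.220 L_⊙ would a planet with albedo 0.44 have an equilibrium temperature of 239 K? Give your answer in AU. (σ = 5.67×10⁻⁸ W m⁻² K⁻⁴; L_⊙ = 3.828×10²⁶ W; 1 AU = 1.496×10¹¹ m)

L = 0.220 × 3.828×10²⁶ = 8.42×10²⁵ W.
From T_eq⁴ = L(1−A)/(16πσd²): d = √[L(1−A)/(16πσT_eq⁴)].
d = √[8.42×10²⁵ × 0.56 / (16π × 5.67×10⁻⁸ × (239)⁴)] = 7.12×10¹⁰ m = 0.476 AU.

d ≈ 0.476 AU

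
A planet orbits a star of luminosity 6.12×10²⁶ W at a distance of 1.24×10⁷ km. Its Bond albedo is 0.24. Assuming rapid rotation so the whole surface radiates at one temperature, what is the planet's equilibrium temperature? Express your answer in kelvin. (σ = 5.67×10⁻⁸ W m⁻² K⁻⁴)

T_eq ≈ 1020 K

d = 1.24×10⁷ km = 1.24×10¹⁰ m.
Flux: S = L/(4πd²) = 6.12×10²⁶/(4π×(1.24×10¹⁰)²) = 3.17×10⁵ W m⁻².
Energy balance: absorbed = emitted ⇒ πR²·S(1−A) = 4πR²·σT_eq⁴, so T_eq⁴ = S(1−A)/(4σ).
T_eq = [3.17×10⁵ × 0.76 / (4 × 5.67×10⁻⁸)]^(1/4) = (1.06×10¹²)^(1/4) = 1020 K.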